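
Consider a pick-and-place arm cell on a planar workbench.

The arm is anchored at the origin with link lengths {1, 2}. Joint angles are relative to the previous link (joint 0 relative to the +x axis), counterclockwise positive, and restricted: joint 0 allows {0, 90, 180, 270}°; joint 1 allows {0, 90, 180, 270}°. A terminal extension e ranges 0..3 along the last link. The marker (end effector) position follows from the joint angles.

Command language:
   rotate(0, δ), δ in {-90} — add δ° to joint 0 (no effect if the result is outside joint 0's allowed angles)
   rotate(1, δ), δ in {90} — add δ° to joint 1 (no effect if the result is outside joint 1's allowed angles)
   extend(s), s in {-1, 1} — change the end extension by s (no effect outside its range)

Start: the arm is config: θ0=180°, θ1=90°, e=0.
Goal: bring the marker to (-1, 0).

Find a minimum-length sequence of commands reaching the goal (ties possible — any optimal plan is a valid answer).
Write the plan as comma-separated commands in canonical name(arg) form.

start: config: θ0=180°, θ1=90°, e=0
t=1 rotate(0, -90) ⇒ config: θ0=90°, θ1=90°, e=0
t=2 rotate(0, -90) ⇒ config: θ0=0°, θ1=90°, e=0
t=3 rotate(1, 90) ⇒ config: θ0=0°, θ1=180°, e=0
nothing shorter than 3 reaches the goal.

rotate(0, -90), rotate(0, -90), rotate(1, 90)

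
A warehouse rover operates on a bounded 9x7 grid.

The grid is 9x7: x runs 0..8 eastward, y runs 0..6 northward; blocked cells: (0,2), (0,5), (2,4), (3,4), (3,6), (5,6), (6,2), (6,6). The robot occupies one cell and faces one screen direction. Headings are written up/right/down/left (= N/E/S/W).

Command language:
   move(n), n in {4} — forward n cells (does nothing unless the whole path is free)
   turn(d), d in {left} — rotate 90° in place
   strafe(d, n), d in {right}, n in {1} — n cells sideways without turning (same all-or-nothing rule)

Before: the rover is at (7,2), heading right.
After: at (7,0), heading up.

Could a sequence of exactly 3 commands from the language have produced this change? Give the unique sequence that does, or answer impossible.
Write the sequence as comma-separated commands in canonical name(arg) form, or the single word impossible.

strafe(right, 1), strafe(right, 1), turn(left)

key: position moved to (7,0) AND the heading swung to N — translation plus rotation needed
initial: at (7,2), heading right
[1] after strafe(right, 1): at (7,1), heading right
[2] after strafe(right, 1): at (7,0), heading right
[3] after turn(left): at (7,0), heading up
all 27 alternatives checked — unique.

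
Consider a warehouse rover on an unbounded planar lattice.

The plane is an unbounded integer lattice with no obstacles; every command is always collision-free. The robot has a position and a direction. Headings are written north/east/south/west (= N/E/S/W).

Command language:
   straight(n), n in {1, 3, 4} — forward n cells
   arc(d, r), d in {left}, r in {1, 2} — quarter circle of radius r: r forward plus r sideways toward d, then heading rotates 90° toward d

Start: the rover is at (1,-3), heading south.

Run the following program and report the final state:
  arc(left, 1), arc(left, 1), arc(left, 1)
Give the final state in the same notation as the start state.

at (2,-2), heading west

initial: at (1,-3), heading south
step 1 (arc(left, 1)): at (2,-4), heading east
step 2 (arc(left, 1)): at (3,-3), heading north
step 3 (arc(left, 1)): at (2,-2), heading west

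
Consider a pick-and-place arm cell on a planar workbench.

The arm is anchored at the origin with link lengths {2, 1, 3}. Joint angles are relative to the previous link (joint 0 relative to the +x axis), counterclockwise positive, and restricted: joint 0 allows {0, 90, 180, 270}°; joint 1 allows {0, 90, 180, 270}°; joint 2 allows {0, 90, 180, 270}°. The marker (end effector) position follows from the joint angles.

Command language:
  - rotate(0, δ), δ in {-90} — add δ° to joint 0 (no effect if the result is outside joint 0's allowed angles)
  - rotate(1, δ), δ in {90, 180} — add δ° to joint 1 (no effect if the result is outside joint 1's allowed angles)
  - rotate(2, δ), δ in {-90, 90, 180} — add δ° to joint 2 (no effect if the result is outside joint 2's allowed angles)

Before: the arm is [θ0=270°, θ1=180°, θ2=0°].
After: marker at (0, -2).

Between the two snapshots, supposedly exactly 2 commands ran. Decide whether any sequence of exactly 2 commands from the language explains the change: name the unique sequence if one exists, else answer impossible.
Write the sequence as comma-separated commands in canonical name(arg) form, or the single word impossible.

rotate(0, -90), rotate(0, -90)

initial: [θ0=270°, θ1=180°, θ2=0°]
1. rotate(0, -90) → [θ0=180°, θ1=180°, θ2=0°]
2. rotate(0, -90) → [θ0=90°, θ1=180°, θ2=0°]
no rival 2-sequence matches.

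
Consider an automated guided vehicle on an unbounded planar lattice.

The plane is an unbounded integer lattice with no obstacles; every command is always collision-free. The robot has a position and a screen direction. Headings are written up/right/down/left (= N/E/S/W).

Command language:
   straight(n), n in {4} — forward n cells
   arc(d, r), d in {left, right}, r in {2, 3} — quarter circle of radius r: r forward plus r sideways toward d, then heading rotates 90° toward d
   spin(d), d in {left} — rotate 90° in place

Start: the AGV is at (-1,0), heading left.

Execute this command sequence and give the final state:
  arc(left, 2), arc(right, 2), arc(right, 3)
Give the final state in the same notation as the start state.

at (-8,-1), heading up

t0: at (-1,0), heading left
t=1 arc(left, 2) ⇒ at (-3,-2), heading down
t=2 arc(right, 2) ⇒ at (-5,-4), heading left
t=3 arc(right, 3) ⇒ at (-8,-1), heading up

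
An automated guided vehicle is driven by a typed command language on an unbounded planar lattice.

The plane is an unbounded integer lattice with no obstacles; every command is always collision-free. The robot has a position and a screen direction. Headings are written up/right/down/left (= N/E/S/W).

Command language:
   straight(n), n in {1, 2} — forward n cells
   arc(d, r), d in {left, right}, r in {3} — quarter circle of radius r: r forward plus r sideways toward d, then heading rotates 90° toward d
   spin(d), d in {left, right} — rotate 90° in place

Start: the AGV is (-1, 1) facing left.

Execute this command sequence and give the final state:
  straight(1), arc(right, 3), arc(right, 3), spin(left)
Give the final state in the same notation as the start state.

(-2, 7) facing up

t0: (-1, 1) facing left
[1] after straight(1): (-2, 1) facing left
[2] after arc(right, 3): (-5, 4) facing up
[3] after arc(right, 3): (-2, 7) facing right
[4] after spin(left): (-2, 7) facing up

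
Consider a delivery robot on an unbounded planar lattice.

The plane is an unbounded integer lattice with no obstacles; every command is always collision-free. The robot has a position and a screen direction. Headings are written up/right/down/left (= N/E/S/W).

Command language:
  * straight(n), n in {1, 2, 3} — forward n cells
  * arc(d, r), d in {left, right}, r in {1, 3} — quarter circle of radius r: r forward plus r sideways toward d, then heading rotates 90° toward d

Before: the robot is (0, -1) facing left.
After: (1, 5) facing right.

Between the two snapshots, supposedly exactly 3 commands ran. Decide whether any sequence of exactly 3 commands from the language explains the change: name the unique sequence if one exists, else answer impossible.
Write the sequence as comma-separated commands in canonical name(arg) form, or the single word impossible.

arc(right, 3), arc(right, 3), straight(1)

key: running straight(1) before arc(right, 3) would end elsewhere — order is forced
start: (0, -1) facing left
t=1 arc(right, 3) ⇒ (-3, 2) facing up
t=2 arc(right, 3) ⇒ (0, 5) facing right
t=3 straight(1) ⇒ (1, 5) facing right
all 343 alternatives checked — unique.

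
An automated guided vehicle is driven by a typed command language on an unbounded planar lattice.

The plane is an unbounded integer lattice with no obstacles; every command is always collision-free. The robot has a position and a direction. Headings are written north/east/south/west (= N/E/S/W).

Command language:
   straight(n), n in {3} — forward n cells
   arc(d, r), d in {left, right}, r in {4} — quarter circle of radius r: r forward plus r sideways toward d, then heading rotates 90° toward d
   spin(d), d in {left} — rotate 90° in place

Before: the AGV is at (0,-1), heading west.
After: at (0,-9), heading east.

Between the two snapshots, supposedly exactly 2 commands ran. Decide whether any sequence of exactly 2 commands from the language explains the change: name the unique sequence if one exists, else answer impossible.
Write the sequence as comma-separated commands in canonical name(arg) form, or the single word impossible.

key: position moved to (0,-9) AND the heading swung to E — translation plus rotation needed
from: at (0,-1), heading west
[1] after arc(left, 4): at (-4,-5), heading south
[2] after arc(left, 4): at (0,-9), heading east
no other 2-command option fits: unique.

arc(left, 4), arc(left, 4)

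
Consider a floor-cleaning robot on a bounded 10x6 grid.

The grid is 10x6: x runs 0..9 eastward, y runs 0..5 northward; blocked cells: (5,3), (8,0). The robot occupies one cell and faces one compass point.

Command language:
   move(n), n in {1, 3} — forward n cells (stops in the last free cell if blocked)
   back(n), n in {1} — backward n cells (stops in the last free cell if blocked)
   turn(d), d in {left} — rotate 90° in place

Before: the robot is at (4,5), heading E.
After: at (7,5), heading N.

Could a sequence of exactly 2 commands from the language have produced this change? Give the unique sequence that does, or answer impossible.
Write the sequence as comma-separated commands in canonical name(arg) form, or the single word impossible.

move(3), turn(left)

key: running turn(left) before move(3) would end elsewhere — order is forced
t0: at (4,5), heading E
[1] after move(3): at (7,5), heading E
[2] after turn(left): at (7,5), heading N
no other 2-command option fits: unique.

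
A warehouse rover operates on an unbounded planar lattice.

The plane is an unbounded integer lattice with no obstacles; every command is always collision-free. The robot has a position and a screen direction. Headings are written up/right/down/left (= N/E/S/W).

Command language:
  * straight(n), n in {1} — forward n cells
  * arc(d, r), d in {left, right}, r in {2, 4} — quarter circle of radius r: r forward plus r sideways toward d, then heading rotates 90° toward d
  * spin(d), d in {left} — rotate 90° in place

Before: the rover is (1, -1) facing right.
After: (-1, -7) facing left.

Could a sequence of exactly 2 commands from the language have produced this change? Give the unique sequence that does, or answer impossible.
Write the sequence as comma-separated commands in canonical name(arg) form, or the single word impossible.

arc(right, 2), arc(right, 4)

key: running arc(right, 4) before arc(right, 2) would end elsewhere — order is forced
from: (1, -1) facing right
t=1 arc(right, 2) ⇒ (3, -3) facing down
t=2 arc(right, 4) ⇒ (-1, -7) facing left
all 36 alternatives checked — unique.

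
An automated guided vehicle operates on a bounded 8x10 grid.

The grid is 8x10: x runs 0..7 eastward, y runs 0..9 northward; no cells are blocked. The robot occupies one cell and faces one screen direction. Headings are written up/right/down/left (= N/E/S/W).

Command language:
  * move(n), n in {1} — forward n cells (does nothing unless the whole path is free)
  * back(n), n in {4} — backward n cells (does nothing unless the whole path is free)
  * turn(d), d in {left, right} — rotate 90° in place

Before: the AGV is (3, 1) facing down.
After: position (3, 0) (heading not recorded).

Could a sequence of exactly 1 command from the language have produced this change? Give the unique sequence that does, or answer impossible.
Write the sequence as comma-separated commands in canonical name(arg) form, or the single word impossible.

move(1)

start: (3, 1) facing down
step 1 (move(1)): (3, 0) facing down
uniquely the one of 4 1-step routes that fits.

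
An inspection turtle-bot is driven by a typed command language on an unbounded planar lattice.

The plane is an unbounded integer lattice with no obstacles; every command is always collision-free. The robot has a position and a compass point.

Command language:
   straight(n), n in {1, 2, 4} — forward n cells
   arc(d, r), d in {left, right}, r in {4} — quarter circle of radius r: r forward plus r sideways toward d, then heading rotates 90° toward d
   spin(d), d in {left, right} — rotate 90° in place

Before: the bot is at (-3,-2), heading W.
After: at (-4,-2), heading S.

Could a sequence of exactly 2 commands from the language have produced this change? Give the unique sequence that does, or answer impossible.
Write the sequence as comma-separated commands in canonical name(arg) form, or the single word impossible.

key: position moved to (-4,-2) AND the heading swung to S — translation plus rotation needed
from: at (-3,-2), heading W
t=1 straight(1) ⇒ at (-4,-2), heading W
t=2 spin(left) ⇒ at (-4,-2), heading S
no rival 2-sequence matches.

straight(1), spin(left)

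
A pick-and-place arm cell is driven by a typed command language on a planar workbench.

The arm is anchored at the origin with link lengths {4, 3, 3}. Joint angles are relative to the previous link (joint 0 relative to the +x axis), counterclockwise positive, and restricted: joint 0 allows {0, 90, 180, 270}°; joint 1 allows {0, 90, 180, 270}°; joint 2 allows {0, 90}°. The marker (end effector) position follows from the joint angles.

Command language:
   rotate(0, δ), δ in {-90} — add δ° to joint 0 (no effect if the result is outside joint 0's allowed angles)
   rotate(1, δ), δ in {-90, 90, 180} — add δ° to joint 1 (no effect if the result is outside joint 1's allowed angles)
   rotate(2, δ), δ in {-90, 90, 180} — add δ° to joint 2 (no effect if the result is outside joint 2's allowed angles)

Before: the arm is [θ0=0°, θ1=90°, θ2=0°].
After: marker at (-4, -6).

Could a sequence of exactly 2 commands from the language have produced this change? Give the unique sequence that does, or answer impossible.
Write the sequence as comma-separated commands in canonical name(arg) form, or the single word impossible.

rotate(0, -90), rotate(0, -90)

start: [θ0=0°, θ1=90°, θ2=0°]
step 1 (rotate(0, -90)): [θ0=270°, θ1=90°, θ2=0°]
step 2 (rotate(0, -90)): [θ0=180°, θ1=90°, θ2=0°]
all 49 alternatives checked — unique.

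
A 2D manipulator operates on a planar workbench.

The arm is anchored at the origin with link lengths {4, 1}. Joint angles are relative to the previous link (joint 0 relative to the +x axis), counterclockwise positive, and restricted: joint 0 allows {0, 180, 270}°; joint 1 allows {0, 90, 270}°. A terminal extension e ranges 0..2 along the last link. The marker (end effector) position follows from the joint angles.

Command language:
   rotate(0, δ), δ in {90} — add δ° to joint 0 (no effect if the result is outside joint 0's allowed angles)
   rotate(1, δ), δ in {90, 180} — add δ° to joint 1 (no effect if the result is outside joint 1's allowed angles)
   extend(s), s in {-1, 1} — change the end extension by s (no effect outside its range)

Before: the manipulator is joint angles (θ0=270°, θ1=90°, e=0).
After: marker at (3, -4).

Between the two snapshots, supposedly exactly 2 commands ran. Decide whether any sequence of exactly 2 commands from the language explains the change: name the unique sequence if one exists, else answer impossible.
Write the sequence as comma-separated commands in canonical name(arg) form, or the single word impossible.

extend(1), extend(1)

begin: joint angles (θ0=270°, θ1=90°, e=0)
[1] after extend(1): joint angles (θ0=270°, θ1=90°, e=1)
[2] after extend(1): joint angles (θ0=270°, θ1=90°, e=2)
uniquely the one of 25 2-step routes that fits.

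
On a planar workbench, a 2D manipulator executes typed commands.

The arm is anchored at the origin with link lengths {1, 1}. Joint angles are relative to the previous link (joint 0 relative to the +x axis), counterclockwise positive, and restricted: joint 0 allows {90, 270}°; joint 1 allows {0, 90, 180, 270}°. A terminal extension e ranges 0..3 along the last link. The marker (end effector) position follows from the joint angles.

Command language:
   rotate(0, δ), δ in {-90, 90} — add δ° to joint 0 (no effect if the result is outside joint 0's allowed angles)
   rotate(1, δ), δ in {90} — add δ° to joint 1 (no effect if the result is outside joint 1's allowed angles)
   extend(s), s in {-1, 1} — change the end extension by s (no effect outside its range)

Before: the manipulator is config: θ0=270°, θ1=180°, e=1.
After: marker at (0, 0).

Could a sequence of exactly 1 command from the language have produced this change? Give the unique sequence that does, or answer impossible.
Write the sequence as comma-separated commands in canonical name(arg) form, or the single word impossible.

t0: config: θ0=270°, θ1=180°, e=1
[1] after extend(-1): config: θ0=270°, θ1=180°, e=0
no rival 1-sequence matches.

extend(-1)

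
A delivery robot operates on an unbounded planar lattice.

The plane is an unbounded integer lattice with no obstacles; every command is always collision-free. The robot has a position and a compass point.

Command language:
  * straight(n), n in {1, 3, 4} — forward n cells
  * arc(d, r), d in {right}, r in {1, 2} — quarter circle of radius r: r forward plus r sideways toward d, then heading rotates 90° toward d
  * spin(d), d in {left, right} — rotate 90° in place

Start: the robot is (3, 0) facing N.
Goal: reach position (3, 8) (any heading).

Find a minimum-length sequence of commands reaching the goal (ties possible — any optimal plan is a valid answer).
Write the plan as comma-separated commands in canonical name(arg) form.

begin: (3, 0) facing N
t=1 straight(4) ⇒ (3, 4) facing N
t=2 straight(4) ⇒ (3, 8) facing N
minimal: 2 command(s), checked below 2.

straight(4), straight(4)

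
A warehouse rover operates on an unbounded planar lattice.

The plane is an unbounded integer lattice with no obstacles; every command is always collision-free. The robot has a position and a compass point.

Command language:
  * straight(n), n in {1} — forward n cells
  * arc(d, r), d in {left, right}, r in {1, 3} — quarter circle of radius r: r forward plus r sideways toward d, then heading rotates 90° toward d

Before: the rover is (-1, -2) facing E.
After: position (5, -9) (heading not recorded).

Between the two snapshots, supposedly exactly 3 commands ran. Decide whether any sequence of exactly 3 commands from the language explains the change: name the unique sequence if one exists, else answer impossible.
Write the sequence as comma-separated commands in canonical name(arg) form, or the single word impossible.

arc(right, 3), straight(1), arc(left, 3)

key: order matters: swapping arc(right, 3) and arc(left, 3) lands elsewhere
start: (-1, -2) facing E
step 1 (arc(right, 3)): (2, -5) facing S
step 2 (straight(1)): (2, -6) facing S
step 3 (arc(left, 3)): (5, -9) facing E
no other 3-command option fits: unique.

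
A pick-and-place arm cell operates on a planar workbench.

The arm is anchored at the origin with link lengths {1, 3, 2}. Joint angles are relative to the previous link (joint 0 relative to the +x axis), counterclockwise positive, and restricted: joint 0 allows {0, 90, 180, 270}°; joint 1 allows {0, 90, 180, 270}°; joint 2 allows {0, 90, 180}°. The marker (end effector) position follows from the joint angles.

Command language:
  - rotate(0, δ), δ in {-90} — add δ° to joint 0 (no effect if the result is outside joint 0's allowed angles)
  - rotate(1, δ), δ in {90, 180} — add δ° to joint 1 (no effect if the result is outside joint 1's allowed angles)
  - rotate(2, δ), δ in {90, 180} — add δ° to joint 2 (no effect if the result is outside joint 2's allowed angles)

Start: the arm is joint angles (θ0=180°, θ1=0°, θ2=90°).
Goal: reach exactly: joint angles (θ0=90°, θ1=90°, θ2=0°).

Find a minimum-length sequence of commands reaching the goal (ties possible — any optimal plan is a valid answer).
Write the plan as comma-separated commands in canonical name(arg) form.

begin: joint angles (θ0=180°, θ1=0°, θ2=90°)
[1] after rotate(0, -90): joint angles (θ0=90°, θ1=0°, θ2=90°)
[2] after rotate(1, 90): joint angles (θ0=90°, θ1=90°, θ2=90°)
[3] after rotate(2, 90): joint angles (θ0=90°, θ1=90°, θ2=180°)
[4] after rotate(2, 180): joint angles (θ0=90°, θ1=90°, θ2=0°)
nothing shorter than 4 reaches the goal.

rotate(0, -90), rotate(1, 90), rotate(2, 90), rotate(2, 180)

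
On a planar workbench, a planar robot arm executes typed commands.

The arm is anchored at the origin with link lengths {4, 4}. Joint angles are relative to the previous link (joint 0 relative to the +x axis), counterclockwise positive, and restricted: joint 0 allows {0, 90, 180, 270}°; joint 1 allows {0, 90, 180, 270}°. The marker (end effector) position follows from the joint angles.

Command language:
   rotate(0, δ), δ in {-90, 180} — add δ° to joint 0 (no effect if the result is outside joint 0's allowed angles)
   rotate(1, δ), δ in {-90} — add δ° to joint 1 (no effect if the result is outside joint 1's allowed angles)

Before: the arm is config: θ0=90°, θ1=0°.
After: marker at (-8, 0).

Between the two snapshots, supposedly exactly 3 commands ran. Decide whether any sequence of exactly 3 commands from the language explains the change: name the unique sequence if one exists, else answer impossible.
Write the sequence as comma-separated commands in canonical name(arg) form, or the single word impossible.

rotate(0, -90), rotate(0, -90), rotate(0, -90)

begin: config: θ0=90°, θ1=0°
[1] after rotate(0, -90): config: θ0=0°, θ1=0°
[2] after rotate(0, -90): config: θ0=270°, θ1=0°
[3] after rotate(0, -90): config: θ0=180°, θ1=0°
no rival 3-sequence matches.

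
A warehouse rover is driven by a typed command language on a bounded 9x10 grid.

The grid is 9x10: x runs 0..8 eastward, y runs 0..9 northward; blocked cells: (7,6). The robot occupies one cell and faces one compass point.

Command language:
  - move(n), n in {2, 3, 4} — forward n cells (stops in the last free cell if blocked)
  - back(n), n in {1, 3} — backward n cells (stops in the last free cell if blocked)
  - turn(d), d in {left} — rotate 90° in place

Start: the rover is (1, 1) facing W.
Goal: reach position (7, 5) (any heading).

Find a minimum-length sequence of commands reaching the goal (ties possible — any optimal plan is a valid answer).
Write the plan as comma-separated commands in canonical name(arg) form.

from: (1, 1) facing W
1. back(3) → (4, 1) facing W
2. back(3) → (7, 1) facing W
3. turn(left) → (7, 1) facing S
4. back(1) → (7, 2) facing S
5. back(3) → (7, 5) facing S
shorter routes all fall short; 5 is best.

back(3), back(3), turn(left), back(1), back(3)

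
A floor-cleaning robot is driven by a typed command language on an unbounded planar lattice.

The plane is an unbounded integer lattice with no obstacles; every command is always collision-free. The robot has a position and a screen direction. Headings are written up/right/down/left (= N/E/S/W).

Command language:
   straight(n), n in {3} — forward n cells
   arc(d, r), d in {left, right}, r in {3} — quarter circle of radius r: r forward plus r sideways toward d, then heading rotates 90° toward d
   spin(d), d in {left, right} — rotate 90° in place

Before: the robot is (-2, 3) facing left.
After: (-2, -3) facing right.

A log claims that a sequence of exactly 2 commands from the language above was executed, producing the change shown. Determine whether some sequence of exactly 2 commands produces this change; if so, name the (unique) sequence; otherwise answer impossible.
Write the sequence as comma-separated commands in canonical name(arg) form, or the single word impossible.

arc(left, 3), arc(left, 3)

key: position moved to (-2,-3) AND the heading swung to E — translation plus rotation needed
t0: (-2, 3) facing left
t=1 arc(left, 3) ⇒ (-5, 0) facing down
t=2 arc(left, 3) ⇒ (-2, -3) facing right
no other 2-command option fits: unique.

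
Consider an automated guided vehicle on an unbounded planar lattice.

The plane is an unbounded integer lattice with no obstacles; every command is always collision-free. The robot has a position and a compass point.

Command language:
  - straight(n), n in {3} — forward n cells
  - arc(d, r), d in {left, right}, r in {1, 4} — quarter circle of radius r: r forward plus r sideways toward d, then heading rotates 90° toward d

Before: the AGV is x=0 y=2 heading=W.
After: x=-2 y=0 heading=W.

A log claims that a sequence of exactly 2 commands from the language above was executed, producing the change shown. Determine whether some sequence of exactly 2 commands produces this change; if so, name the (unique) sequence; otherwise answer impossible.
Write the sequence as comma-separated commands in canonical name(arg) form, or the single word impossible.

arc(left, 1), arc(right, 1)

key: heading stays W — rotations cancel among the 2 commands
t0: x=0 y=2 heading=W
1. arc(left, 1) → x=-1 y=1 heading=S
2. arc(right, 1) → x=-2 y=0 heading=W
all 25 alternatives checked — unique.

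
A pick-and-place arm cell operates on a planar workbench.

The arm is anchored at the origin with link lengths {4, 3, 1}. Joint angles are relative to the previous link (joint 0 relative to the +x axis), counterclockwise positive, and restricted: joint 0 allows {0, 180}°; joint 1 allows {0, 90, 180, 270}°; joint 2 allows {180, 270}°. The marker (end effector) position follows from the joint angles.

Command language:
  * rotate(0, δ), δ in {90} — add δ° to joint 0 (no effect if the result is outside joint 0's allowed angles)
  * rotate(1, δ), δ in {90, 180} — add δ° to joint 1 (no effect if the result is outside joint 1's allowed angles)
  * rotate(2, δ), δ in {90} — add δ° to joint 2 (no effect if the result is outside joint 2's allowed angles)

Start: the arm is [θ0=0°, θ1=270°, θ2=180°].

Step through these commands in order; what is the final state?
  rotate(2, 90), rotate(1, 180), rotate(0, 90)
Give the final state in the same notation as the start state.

[θ0=0°, θ1=90°, θ2=270°]

initial: [θ0=0°, θ1=270°, θ2=180°]
[1] after rotate(2, 90): [θ0=0°, θ1=270°, θ2=270°]
[2] after rotate(1, 180): [θ0=0°, θ1=90°, θ2=270°]
[3] after rotate(0, 90): [θ0=0°, θ1=90°, θ2=270°]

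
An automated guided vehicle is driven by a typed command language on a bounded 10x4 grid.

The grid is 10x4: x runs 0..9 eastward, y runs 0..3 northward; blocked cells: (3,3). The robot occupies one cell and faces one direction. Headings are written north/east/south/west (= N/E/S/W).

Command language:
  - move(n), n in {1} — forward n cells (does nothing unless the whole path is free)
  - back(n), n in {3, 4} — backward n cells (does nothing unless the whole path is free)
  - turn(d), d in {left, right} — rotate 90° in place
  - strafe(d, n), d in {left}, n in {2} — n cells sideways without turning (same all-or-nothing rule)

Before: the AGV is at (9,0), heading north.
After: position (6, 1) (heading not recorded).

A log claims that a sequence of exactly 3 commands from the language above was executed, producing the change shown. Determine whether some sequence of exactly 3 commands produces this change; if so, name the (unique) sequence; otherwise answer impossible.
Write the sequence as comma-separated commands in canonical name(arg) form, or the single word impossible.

move(1), turn(right), back(3)

key: running back(3) before move(1) would end elsewhere — order is forced
begin: at (9,0), heading north
1. move(1) → at (9,1), heading north
2. turn(right) → at (9,1), heading east
3. back(3) → at (6,1), heading east
uniquely the one of 216 3-step routes that fits.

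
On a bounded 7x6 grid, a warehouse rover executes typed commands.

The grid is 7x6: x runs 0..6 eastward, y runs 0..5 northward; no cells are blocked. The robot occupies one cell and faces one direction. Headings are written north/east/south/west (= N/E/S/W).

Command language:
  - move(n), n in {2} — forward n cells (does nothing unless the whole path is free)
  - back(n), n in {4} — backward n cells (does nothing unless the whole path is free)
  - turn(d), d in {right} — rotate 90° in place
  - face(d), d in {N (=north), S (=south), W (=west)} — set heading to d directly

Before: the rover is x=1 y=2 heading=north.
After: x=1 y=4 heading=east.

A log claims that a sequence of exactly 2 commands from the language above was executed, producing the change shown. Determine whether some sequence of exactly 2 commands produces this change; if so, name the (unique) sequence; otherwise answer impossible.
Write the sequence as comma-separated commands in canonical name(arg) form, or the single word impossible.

move(2), turn(right)

key: order matters: swapping move(2) and turn(right) lands elsewhere
begin: x=1 y=2 heading=north
step 1 (move(2)): x=1 y=4 heading=north
step 2 (turn(right)): x=1 y=4 heading=east
no other 2-command option fits: unique.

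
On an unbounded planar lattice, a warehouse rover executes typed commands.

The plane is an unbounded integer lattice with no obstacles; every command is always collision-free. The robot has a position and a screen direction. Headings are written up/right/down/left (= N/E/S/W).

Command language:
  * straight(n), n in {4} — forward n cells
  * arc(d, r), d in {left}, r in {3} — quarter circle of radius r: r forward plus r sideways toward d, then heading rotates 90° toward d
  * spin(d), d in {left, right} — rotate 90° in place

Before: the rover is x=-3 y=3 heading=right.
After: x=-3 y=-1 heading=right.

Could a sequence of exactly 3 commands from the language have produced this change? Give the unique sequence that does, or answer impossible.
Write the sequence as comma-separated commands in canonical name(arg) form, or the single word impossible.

spin(right), straight(4), spin(left)

key: running spin(left) before spin(right) would end elsewhere — order is forced
initial: x=-3 y=3 heading=right
1. spin(right) → x=-3 y=3 heading=down
2. straight(4) → x=-3 y=-1 heading=down
3. spin(left) → x=-3 y=-1 heading=right
all 64 alternatives checked — unique.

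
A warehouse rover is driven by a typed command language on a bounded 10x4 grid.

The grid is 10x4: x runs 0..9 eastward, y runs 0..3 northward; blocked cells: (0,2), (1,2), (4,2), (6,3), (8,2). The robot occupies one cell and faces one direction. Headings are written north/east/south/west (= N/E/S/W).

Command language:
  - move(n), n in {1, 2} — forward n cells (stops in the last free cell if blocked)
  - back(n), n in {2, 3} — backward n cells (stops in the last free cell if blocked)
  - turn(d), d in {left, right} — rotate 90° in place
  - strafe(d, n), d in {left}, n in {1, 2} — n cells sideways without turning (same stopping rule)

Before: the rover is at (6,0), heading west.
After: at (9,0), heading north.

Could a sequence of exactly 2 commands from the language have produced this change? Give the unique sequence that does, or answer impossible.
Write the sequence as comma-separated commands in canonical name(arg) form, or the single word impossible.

key: order matters: swapping back(3) and turn(right) lands elsewhere
begin: at (6,0), heading west
t=1 back(3) ⇒ at (9,0), heading west
t=2 turn(right) ⇒ at (9,0), heading north
no other 2-command option fits: unique.

back(3), turn(right)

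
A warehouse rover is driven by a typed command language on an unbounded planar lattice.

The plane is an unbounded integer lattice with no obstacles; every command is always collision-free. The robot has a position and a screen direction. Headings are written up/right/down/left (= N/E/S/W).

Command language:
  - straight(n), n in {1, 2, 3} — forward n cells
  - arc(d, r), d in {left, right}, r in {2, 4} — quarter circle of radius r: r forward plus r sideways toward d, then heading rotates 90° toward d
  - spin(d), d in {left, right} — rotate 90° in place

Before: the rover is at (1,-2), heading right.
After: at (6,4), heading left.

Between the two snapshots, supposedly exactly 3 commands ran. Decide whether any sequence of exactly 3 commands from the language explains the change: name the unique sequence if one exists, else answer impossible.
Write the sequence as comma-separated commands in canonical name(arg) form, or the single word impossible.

key: position moved to (6,4) AND the heading swung to W — translation plus rotation needed
t0: at (1,-2), heading right
[1] after straight(3): at (4,-2), heading right
[2] after arc(left, 4): at (8,2), heading up
[3] after arc(left, 2): at (6,4), heading left
no other 3-command option fits: unique.

straight(3), arc(left, 4), arc(left, 2)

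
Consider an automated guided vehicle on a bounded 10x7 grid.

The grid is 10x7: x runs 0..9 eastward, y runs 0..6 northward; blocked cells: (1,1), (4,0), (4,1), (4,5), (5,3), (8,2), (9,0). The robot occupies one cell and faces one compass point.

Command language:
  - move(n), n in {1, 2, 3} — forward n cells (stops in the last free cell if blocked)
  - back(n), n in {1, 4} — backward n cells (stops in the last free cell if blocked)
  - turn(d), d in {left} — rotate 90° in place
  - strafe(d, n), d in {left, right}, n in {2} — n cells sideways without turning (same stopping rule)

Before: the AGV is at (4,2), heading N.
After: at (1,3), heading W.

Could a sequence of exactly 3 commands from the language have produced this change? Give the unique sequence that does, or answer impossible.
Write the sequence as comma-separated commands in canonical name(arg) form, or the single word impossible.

move(1), turn(left), move(3)

key: order matters: swapping move(1) and move(3) lands elsewhere
initial: at (4,2), heading N
1. move(1) → at (4,3), heading N
2. turn(left) → at (4,3), heading W
3. move(3) → at (1,3), heading W
all 512 alternatives checked — unique.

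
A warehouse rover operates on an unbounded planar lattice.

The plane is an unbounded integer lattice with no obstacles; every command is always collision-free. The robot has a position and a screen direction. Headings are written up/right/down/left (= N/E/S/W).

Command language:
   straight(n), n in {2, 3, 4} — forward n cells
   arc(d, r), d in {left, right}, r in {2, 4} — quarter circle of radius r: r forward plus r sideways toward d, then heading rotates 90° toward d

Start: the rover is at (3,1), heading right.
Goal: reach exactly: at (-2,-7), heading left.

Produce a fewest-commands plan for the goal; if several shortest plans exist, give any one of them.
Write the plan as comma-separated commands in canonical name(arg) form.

start: at (3,1), heading right
t=1 arc(right, 2) ⇒ at (5,-1), heading down
t=2 straight(2) ⇒ at (5,-3), heading down
t=3 arc(right, 4) ⇒ at (1,-7), heading left
t=4 straight(3) ⇒ at (-2,-7), heading left
nothing shorter than 4 reaches the goal.

arc(right, 2), straight(2), arc(right, 4), straight(3)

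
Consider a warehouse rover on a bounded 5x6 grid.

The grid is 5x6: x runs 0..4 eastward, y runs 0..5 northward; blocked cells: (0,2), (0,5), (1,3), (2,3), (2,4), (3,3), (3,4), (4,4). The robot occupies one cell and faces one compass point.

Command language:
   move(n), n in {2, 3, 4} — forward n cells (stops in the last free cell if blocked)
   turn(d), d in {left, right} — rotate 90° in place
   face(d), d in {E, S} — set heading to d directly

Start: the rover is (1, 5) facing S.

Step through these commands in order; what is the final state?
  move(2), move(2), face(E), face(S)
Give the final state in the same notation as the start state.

(1, 4) facing S

t0: (1, 5) facing S
1. move(2) → (1, 4) facing S
2. move(2) → (1, 4) facing S
3. face(E) → (1, 4) facing E
4. face(S) → (1, 4) facing S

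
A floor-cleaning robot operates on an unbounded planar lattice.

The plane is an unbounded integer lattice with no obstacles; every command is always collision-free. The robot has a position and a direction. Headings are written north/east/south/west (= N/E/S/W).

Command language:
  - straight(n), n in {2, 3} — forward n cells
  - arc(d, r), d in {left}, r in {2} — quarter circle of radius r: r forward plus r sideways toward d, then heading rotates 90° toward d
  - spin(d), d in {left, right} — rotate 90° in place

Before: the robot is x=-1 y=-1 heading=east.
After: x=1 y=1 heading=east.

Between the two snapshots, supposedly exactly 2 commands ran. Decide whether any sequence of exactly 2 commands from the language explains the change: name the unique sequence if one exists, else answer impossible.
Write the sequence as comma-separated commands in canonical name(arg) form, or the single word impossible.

arc(left, 2), spin(right)

key: order matters: swapping arc(left, 2) and spin(right) lands elsewhere
begin: x=-1 y=-1 heading=east
[1] after arc(left, 2): x=1 y=1 heading=north
[2] after spin(right): x=1 y=1 heading=east
no other 2-command option fits: unique.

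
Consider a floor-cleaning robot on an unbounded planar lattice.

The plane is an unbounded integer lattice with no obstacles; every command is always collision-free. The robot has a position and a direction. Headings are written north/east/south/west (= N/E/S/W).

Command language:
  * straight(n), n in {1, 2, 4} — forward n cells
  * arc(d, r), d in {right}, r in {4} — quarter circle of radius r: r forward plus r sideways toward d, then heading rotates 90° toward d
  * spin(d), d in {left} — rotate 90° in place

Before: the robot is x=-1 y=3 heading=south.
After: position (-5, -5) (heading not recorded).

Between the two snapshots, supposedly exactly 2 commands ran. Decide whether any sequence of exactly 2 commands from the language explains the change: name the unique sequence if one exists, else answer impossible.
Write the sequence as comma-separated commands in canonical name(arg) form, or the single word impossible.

straight(4), arc(right, 4)

key: running arc(right, 4) before straight(4) would end elsewhere — order is forced
from: x=-1 y=3 heading=south
t=1 straight(4) ⇒ x=-1 y=-1 heading=south
t=2 arc(right, 4) ⇒ x=-5 y=-5 heading=west
no other 2-command option fits: unique.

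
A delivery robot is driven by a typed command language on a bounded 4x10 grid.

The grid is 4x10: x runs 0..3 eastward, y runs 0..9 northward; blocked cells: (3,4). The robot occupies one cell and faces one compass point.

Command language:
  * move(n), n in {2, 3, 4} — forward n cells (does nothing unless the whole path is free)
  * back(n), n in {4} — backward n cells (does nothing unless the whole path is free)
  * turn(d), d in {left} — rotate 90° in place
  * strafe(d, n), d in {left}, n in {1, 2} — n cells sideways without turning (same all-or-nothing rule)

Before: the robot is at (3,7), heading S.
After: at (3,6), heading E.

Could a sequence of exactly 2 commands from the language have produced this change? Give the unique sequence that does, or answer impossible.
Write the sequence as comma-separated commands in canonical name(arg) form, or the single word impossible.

every 2-command combo misses the target.

impossible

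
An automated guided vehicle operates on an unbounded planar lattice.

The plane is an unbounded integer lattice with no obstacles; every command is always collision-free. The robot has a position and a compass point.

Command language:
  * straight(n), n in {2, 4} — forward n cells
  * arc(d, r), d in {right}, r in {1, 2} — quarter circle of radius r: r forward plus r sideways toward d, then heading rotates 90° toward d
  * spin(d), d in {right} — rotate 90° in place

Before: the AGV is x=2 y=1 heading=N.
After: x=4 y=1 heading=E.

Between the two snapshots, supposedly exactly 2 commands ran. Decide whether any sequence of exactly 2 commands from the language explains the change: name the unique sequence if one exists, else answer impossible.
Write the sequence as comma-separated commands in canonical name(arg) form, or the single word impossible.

spin(right), straight(2)

key: cell and facing (now E) both changed — the 2 commands mix motion and turning
start: x=2 y=1 heading=N
step 1 (spin(right)): x=2 y=1 heading=E
step 2 (straight(2)): x=4 y=1 heading=E
no other 2-command option fits: unique.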